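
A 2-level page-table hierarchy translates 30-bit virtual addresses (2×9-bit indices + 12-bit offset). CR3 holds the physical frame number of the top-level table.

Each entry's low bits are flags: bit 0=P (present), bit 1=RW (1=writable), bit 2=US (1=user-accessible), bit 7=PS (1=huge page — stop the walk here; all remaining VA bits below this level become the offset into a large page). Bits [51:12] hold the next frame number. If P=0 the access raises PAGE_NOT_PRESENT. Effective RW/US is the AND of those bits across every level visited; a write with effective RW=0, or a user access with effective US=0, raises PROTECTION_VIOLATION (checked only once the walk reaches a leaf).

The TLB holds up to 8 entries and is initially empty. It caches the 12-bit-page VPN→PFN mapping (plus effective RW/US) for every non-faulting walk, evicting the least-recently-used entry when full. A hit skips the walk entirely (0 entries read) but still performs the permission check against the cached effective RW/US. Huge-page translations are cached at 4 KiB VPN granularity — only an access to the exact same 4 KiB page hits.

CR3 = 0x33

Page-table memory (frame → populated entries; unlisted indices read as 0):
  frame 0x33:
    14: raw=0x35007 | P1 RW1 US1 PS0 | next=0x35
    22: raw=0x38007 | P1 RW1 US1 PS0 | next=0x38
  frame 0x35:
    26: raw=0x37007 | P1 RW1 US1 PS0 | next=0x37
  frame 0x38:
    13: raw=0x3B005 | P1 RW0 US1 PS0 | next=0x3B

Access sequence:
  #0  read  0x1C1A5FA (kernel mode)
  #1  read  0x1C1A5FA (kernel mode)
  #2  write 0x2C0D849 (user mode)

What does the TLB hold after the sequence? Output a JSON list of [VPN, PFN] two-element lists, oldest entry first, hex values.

Trace:
#0 VA=0x1C1A5FA (r,kernel):
  [0] read 0x33 idx=14: raw=0x35007 flags P=1 W=1 U=1 S=0
  [1] read 0x35 idx=26: raw=0x37007 flags P=1 W=1 U=1 S=0
  ⇒ phys 0x375FA  [2 reads]
#1 VA=0x1C1A5FA (r,kernel):
  TLB hit vpn=0x1C1A → PA=0x375FA
#2 VA=0x2C0D849 (w,user):
  [0] read 0x33 idx=22: raw=0x38007 flags P=1 W=1 U=1 S=0
  [1] read 0x38 idx=13: raw=0x3B005 flags P=1 W=0 U=1 S=0
  → PROTECTION_VIOLATION  (2 entries read)

TLB: [["0x1C1A", "0x37"]]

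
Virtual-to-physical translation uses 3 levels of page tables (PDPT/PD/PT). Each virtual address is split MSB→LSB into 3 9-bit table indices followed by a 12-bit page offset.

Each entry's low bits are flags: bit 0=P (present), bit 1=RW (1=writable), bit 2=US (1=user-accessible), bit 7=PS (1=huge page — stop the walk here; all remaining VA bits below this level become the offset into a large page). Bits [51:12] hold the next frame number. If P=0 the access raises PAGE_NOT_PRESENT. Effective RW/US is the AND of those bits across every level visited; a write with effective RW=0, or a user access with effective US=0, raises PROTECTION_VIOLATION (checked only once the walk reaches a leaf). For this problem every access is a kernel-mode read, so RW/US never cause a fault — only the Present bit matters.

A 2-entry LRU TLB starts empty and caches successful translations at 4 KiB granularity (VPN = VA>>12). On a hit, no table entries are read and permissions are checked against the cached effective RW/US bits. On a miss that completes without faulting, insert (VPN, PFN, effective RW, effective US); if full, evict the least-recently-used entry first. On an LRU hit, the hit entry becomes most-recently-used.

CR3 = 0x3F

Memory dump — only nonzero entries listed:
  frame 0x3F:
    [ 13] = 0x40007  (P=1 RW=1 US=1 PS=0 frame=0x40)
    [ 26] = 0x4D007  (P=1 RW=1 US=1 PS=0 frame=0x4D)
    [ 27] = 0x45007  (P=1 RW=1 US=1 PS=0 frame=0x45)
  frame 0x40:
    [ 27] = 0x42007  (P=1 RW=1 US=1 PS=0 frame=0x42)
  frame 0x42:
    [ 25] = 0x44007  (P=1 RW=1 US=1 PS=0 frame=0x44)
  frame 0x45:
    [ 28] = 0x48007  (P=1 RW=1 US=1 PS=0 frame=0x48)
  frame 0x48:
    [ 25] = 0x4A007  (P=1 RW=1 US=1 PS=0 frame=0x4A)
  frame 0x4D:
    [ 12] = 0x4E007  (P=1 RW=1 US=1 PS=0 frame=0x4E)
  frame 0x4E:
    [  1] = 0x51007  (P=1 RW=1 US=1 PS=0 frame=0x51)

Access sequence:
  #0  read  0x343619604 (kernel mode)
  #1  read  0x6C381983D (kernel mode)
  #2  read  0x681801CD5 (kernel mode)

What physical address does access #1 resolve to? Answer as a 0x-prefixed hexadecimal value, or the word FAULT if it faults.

Walk each access:
#0 VA=0x343619604 (r,kernel):
  [0] read 0x3F idx=13: raw=0x40007 flags P=1 W=1 U=1 S=0
  [1] read 0x40 idx=27: raw=0x42007 flags P=1 W=1 U=1 S=0
  [2] read 0x42 idx=25: raw=0x44007 flags P=1 W=1 U=1 S=0
  → PA=0x44604  (3 entries read)
#1 VA=0x6C381983D (r,kernel):
  [0] read 0x3F idx=27: raw=0x45007 flags P=1 W=1 U=1 S=0
  [1] read 0x45 idx=28: raw=0x48007 flags P=1 W=1 U=1 S=0
  [2] read 0x48 idx=25: raw=0x4A007 flags P=1 W=1 U=1 S=0
  → PA=0x4A83D  (3 entries read)
#2 VA=0x681801CD5 (r,kernel):
  [0] read 0x3F idx=26: raw=0x4D007 flags P=1 W=1 U=1 S=0
  [1] read 0x4D idx=12: raw=0x4E007 flags P=1 W=1 U=1 S=0
  [2] read 0x4E idx=1: raw=0x51007 flags P=1 W=1 U=1 S=0
  → PA=0x51CD5  (3 entries read)

Access #1 PA: 0x4A83D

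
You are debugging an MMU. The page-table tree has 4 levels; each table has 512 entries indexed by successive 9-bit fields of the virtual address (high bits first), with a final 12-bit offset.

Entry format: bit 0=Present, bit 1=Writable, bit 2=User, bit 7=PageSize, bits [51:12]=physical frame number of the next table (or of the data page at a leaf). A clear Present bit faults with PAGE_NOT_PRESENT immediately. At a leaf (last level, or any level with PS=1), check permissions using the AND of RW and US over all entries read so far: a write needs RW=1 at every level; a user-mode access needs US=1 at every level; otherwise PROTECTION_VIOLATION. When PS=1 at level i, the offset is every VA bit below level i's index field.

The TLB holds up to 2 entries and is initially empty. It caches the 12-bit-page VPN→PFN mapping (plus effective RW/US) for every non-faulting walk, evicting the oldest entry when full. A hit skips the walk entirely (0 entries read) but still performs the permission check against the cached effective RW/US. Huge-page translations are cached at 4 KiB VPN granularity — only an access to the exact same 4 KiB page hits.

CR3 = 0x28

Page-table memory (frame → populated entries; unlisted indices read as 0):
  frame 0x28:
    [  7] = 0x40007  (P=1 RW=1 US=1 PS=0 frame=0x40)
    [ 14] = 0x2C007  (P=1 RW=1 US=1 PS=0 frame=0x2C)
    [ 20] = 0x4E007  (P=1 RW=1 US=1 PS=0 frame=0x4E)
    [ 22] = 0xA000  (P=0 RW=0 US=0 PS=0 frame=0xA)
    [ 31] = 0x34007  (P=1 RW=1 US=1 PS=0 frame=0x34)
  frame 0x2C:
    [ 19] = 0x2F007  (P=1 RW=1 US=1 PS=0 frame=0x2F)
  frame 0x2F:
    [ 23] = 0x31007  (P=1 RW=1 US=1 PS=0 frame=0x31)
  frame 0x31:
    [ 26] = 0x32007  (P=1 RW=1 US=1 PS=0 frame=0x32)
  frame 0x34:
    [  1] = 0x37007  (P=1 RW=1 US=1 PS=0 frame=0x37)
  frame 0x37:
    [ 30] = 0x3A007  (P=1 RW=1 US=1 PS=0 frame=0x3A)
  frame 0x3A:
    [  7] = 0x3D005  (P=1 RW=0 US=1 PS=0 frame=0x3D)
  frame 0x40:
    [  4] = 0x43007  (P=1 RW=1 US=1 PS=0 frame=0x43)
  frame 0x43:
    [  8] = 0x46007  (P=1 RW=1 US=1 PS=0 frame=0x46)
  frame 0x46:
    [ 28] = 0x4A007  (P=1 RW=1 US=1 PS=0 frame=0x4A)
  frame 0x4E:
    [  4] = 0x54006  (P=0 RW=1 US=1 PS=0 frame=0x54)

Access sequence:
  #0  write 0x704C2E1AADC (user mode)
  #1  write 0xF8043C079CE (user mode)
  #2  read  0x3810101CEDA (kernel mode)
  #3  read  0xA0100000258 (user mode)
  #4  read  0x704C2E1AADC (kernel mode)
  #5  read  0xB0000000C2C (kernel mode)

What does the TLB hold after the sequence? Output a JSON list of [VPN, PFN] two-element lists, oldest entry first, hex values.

Per-access translation:
#0 VA=0x704C2E1AADC (w,user):
  [0] read 0x28 idx=14: raw=0x2C007 flags P=1 W=1 U=1 S=0
  [1] read 0x2C idx=19: raw=0x2F007 flags P=1 W=1 U=1 S=0
  [2] read 0x2F idx=23: raw=0x31007 flags P=1 W=1 U=1 S=0
  [3] read 0x31 idx=26: raw=0x32007 flags P=1 W=1 U=1 S=0
  ⇒ phys 0x32ADC  [4 reads]
#1 VA=0xF8043C079CE (w,user):
  [0] read 0x28 idx=31: raw=0x34007 flags P=1 W=1 U=1 S=0
  [1] read 0x34 idx=1: raw=0x37007 flags P=1 W=1 U=1 S=0
  [2] read 0x37 idx=30: raw=0x3A007 flags P=1 W=1 U=1 S=0
  [3] read 0x3A idx=7: raw=0x3D005 flags P=1 W=0 U=1 S=0
  ⇒ fault: PROTECTION_VIOLATION  — 4 lookups
#2 VA=0x3810101CEDA (r,kernel):
  [0] read 0x28 idx=7: raw=0x40007 flags P=1 W=1 U=1 S=0
  [1] read 0x40 idx=4: raw=0x43007 flags P=1 W=1 U=1 S=0
  [2] read 0x43 idx=8: raw=0x46007 flags P=1 W=1 U=1 S=0
  [3] read 0x46 idx=28: raw=0x4A007 flags P=1 W=1 U=1 S=0
  ⇒ phys 0x4AEDA  [4 reads]
#3 VA=0xA0100000258 (r,user):
  [0] read 0x28 idx=20: raw=0x4E007 flags P=1 W=1 U=1 S=0
  [1] read 0x4E idx=4: raw=0x54006 flags P=0 W=1 U=1 S=0
  ⇒ fault: PAGE_NOT_PRESENT  — 2 lookups
#4 VA=0x704C2E1AADC (r,kernel):
  TLB hit vpn=0x704C2E1A → PA=0x32ADC
#5 VA=0xB0000000C2C (r,kernel):
  [0] read 0x28 idx=22: raw=0xA000 flags P=0 W=0 U=0 S=0
  ⇒ fault: PAGE_NOT_PRESENT  — 1 lookups

TLB: [["0x704C2E1A", "0x32"], ["0x3810101C", "0x4A"]]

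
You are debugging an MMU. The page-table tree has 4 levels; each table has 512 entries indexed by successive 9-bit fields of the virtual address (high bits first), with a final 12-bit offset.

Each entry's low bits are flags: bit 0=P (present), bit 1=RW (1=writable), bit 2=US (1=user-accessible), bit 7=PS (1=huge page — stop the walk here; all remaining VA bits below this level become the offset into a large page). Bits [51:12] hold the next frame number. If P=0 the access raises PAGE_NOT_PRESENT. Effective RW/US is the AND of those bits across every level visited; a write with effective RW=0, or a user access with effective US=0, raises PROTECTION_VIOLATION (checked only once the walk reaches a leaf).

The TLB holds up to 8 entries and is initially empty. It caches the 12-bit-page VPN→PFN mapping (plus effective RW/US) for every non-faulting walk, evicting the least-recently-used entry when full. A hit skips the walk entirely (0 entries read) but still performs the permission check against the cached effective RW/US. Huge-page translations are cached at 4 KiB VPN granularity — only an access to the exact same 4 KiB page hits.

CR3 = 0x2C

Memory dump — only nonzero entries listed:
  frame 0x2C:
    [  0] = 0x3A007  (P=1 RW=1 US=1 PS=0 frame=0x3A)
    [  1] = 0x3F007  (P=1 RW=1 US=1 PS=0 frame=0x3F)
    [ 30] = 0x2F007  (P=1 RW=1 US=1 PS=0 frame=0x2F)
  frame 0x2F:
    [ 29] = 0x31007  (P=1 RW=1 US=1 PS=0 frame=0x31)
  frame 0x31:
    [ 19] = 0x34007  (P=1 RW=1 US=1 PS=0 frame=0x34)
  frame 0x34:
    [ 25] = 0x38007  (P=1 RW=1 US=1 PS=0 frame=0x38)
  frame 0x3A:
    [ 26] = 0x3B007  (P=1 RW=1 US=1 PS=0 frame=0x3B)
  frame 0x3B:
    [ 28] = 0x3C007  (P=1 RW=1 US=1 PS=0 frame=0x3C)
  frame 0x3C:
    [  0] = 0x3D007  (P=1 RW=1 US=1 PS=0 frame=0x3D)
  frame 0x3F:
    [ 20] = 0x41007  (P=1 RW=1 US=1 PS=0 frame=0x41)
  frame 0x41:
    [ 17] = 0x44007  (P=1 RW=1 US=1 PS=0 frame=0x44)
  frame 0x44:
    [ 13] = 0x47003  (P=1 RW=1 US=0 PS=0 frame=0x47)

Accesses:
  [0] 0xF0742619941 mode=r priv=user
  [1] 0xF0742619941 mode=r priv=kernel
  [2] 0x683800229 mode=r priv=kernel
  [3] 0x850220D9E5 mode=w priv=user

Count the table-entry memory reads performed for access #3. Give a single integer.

Walk each access:
#0 VA=0xF0742619941 (r,user):
  L0: frame=0x2C idx=30 entry=0x2F007 [P=1 RW=1 US=1 PS=0]
  L1: frame=0x2F idx=29 entry=0x31007 [P=1 RW=1 US=1 PS=0]
  L2: frame=0x31 idx=19 entry=0x34007 [P=1 RW=1 US=1 PS=0]
  L3: frame=0x34 idx=25 entry=0x38007 [P=1 RW=1 US=1 PS=0]
  ✓ 0x38941  — 4 lookups
#1 VA=0xF0742619941 (r,kernel):
  TLB hit vpn=0xF0742619 → PA=0x38941
#2 VA=0x683800229 (r,kernel):
  L0: frame=0x2C idx=0 entry=0x3A007 [P=1 RW=1 US=1 PS=0]
  L1: frame=0x3A idx=26 entry=0x3B007 [P=1 RW=1 US=1 PS=0]
  L2: frame=0x3B idx=28 entry=0x3C007 [P=1 RW=1 US=1 PS=0]
  L3: frame=0x3C idx=0 entry=0x3D007 [P=1 RW=1 US=1 PS=0]
  ✓ 0x3D229  — 4 lookups
#3 VA=0x850220D9E5 (w,user):
  L0: frame=0x2C idx=1 entry=0x3F007 [P=1 RW=1 US=1 PS=0]
  L1: frame=0x3F idx=20 entry=0x41007 [P=1 RW=1 US=1 PS=0]
  L2: frame=0x41 idx=17 entry=0x44007 [P=1 RW=1 US=1 PS=0]
  L3: frame=0x44 idx=13 entry=0x47003 [P=1 RW=1 US=0 PS=0]
  → PROTECTION_VIOLATION  (4 entries read)

Entries read for #3: 4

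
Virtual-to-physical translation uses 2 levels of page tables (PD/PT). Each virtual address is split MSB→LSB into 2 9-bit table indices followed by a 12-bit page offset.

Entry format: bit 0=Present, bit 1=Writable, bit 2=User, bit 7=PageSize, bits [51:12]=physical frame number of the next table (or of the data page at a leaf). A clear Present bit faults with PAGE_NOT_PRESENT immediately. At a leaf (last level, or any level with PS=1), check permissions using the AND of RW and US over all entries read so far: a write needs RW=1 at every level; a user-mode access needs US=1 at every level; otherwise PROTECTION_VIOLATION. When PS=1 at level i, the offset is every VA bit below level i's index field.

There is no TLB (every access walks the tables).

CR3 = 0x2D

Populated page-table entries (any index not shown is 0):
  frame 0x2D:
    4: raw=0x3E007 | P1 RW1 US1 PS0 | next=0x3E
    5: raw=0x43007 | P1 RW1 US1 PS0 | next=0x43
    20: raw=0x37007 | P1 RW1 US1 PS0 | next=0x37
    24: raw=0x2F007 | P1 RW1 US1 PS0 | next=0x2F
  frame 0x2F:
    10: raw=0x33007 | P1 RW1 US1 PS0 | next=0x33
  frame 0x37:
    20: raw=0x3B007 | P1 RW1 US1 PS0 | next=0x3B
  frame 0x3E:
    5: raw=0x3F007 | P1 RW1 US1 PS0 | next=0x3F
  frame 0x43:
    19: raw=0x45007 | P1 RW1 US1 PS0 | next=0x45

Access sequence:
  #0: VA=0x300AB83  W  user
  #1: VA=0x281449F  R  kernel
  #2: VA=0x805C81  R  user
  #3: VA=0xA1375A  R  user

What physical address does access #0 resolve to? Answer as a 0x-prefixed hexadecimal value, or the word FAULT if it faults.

Walk each access:
#0 VA=0x300AB83 (w,user):
  L0 @0x2D[24] → 0x2F007  P=1,RW=1,US=1,PS=0
  L1 @0x2F[10] → 0x33007  P=1,RW=1,US=1,PS=0
  → PA=0x33B83  (2 entries read)
#1 VA=0x281449F (r,kernel):
  L0 @0x2D[20] → 0x37007  P=1,RW=1,US=1,PS=0
  L1 @0x37[20] → 0x3B007  P=1,RW=1,US=1,PS=0
  → PA=0x3B49F  (2 entries read)
#2 VA=0x805C81 (r,user):
  L0 @0x2D[4] → 0x3E007  P=1,RW=1,US=1,PS=0
  L1 @0x3E[5] → 0x3F007  P=1,RW=1,US=1,PS=0
  → PA=0x3FC81  (2 entries read)
#3 VA=0xA1375A (r,user):
  L0 @0x2D[5] → 0x43007  P=1,RW=1,US=1,PS=0
  L1 @0x43[19] → 0x45007  P=1,RW=1,US=1,PS=0
  → PA=0x4575A  (2 entries read)

Access #0 PA: 0x33B83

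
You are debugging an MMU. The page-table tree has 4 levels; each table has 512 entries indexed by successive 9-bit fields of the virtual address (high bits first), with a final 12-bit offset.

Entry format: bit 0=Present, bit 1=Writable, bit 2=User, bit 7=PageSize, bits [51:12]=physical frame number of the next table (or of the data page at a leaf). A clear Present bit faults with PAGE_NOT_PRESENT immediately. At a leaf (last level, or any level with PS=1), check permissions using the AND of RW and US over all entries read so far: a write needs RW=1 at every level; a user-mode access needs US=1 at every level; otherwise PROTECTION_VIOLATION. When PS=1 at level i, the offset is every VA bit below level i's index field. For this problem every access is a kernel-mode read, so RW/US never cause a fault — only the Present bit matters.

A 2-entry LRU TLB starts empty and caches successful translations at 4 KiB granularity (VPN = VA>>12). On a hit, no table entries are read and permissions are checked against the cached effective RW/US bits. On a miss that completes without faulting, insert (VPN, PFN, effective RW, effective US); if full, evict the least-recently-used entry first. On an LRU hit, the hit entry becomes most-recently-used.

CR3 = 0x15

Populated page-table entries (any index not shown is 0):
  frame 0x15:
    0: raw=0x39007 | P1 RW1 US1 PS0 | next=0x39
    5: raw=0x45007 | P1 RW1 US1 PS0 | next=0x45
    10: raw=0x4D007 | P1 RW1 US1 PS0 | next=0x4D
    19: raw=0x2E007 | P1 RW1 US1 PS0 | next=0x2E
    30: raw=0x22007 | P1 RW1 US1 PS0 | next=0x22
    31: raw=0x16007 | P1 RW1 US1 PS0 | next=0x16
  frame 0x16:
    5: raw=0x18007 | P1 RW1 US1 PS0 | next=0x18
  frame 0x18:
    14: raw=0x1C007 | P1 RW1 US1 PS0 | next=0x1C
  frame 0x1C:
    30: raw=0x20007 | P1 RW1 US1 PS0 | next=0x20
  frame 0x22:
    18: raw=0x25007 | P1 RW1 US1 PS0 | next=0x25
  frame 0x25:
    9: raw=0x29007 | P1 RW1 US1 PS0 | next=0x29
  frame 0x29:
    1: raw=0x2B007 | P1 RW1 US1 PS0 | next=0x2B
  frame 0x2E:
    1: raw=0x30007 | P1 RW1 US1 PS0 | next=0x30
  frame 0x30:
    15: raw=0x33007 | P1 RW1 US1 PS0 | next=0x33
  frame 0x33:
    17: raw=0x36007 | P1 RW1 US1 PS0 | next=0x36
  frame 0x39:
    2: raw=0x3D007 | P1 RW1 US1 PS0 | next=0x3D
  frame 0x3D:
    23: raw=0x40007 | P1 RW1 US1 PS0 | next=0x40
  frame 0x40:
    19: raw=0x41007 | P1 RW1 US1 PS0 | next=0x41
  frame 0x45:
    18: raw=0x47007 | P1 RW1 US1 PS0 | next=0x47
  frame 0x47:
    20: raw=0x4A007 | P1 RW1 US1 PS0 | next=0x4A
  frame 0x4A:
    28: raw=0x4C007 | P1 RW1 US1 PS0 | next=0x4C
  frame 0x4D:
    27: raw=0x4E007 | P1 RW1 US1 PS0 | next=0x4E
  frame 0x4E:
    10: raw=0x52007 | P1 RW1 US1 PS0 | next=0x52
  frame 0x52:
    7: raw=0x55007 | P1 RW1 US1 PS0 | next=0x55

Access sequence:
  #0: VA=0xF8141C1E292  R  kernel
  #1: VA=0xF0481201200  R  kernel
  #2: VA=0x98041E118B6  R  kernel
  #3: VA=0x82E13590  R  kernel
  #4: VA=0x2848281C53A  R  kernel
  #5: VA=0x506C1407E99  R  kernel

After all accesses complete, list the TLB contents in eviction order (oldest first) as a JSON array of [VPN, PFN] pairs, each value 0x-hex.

Trace:
#0 VA=0xF8141C1E292 (r,kernel):
  [0] read 0x15 idx=31: raw=0x16007 flags P=1 W=1 U=1 S=0
  [1] read 0x16 idx=5: raw=0x18007 flags P=1 W=1 U=1 S=0
  [2] read 0x18 idx=14: raw=0x1C007 flags P=1 W=1 U=1 S=0
  [3] read 0x1C idx=30: raw=0x20007 flags P=1 W=1 U=1 S=0
  → PA=0x20292  (4 entries read)
#1 VA=0xF0481201200 (r,kernel):
  [0] read 0x15 idx=30: raw=0x22007 flags P=1 W=1 U=1 S=0
  [1] read 0x22 idx=18: raw=0x25007 flags P=1 W=1 U=1 S=0
  [2] read 0x25 idx=9: raw=0x29007 flags P=1 W=1 U=1 S=0
  [3] read 0x29 idx=1: raw=0x2B007 flags P=1 W=1 U=1 S=0
  → PA=0x2B200  (4 entries read)
#2 VA=0x98041E118B6 (r,kernel):
  [0] read 0x15 idx=19: raw=0x2E007 flags P=1 W=1 U=1 S=0
  [1] read 0x2E idx=1: raw=0x30007 flags P=1 W=1 U=1 S=0
  [2] read 0x30 idx=15: raw=0x33007 flags P=1 W=1 U=1 S=0
  [3] read 0x33 idx=17: raw=0x36007 flags P=1 W=1 U=1 S=0
  → PA=0x368B6  (4 entries read)
#3 VA=0x82E13590 (r,kernel):
  [0] read 0x15 idx=0: raw=0x39007 flags P=1 W=1 U=1 S=0
  [1] read 0x39 idx=2: raw=0x3D007 flags P=1 W=1 U=1 S=0
  [2] read 0x3D idx=23: raw=0x40007 flags P=1 W=1 U=1 S=0
  [3] read 0x40 idx=19: raw=0x41007 flags P=1 W=1 U=1 S=0
  → PA=0x41590  (4 entries read)
#4 VA=0x2848281C53A (r,kernel):
  [0] read 0x15 idx=5: raw=0x45007 flags P=1 W=1 U=1 S=0
  [1] read 0x45 idx=18: raw=0x47007 flags P=1 W=1 U=1 S=0
  [2] read 0x47 idx=20: raw=0x4A007 flags P=1 W=1 U=1 S=0
  [3] read 0x4A idx=28: raw=0x4C007 flags P=1 W=1 U=1 S=0
  → PA=0x4C53A  (4 entries read)
#5 VA=0x506C1407E99 (r,kernel):
  [0] read 0x15 idx=10: raw=0x4D007 flags P=1 W=1 U=1 S=0
  [1] read 0x4D idx=27: raw=0x4E007 flags P=1 W=1 U=1 S=0
  [2] read 0x4E idx=10: raw=0x52007 flags P=1 W=1 U=1 S=0
  [3] read 0x52 idx=7: raw=0x55007 flags P=1 W=1 U=1 S=0
  → PA=0x55E99  (4 entries read)

TLB: [["0x2848281C", "0x4C"], ["0x506C1407", "0x55"]]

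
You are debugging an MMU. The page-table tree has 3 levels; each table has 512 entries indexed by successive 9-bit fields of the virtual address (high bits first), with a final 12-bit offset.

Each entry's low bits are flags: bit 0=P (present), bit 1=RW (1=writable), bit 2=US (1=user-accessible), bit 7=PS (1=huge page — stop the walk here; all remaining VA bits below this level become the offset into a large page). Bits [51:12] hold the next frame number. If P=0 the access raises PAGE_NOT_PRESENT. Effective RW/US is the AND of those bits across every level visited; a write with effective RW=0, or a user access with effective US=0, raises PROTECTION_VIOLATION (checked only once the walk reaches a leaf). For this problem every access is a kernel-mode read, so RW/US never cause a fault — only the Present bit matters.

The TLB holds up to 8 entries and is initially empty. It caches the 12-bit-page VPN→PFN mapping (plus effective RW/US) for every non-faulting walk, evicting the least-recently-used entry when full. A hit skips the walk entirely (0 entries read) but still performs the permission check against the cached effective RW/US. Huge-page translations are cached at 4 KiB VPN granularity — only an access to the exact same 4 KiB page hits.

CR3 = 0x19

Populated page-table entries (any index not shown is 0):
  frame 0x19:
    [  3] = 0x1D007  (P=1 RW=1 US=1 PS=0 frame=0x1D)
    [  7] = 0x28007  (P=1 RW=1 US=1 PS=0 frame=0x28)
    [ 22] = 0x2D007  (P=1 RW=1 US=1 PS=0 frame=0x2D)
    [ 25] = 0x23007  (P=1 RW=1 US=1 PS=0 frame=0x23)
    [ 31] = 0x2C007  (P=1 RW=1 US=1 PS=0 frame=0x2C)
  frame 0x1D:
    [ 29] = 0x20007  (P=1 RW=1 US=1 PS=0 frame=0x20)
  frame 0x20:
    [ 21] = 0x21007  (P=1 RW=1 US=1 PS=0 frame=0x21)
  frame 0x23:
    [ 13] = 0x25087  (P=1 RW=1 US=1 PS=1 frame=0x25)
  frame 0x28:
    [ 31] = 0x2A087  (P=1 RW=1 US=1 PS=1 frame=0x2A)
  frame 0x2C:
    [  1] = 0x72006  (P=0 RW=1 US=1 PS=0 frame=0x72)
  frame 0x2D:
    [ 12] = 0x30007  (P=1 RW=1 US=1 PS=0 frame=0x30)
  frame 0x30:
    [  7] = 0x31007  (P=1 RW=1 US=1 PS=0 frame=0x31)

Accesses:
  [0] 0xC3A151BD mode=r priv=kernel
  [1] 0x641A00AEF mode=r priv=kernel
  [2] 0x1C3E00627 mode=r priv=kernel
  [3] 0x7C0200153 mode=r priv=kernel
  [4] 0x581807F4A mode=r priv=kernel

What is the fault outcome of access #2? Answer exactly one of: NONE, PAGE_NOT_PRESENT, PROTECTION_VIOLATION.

Trace:
#0 VA=0xC3A151BD (r,kernel):
  L0 @0x19[3] → 0x1D007  P=1,RW=1,US=1,PS=0
  L1 @0x1D[29] → 0x20007  P=1,RW=1,US=1,PS=0
  L2 @0x20[21] → 0x21007  P=1,RW=1,US=1,PS=0
  ⇒ phys 0x211BD  [3 reads]
#1 VA=0x641A00AEF (r,kernel):
  L0 @0x19[25] → 0x23007  P=1,RW=1,US=1,PS=0
  L1 @0x23[13] → 0x25087  P=1,RW=1,US=1,PS=1
  ⇒ phys 0x25AEF (huge @L1)  [2 reads]
#2 VA=0x1C3E00627 (r,kernel):
  L0 @0x19[7] → 0x28007  P=1,RW=1,US=1,PS=0
  L1 @0x28[31] → 0x2A087  P=1,RW=1,US=1,PS=1
  ⇒ phys 0x2A627 (huge @L1)  [2 reads]
#3 VA=0x7C0200153 (r,kernel):
  L0 @0x19[31] → 0x2C007  P=1,RW=1,US=1,PS=0
  L1 @0x2C[1] → 0x72006  P=0,RW=1,US=1,PS=0
  → PAGE_NOT_PRESENT  (2 entries read)
#4 VA=0x581807F4A (r,kernel):
  L0 @0x19[22] → 0x2D007  P=1,RW=1,US=1,PS=0
  L1 @0x2D[12] → 0x30007  P=1,RW=1,US=1,PS=0
  L2 @0x30[7] → 0x31007  P=1,RW=1,US=1,PS=0
  ⇒ phys 0x31F4A  [3 reads]

Access #2 fault: NONE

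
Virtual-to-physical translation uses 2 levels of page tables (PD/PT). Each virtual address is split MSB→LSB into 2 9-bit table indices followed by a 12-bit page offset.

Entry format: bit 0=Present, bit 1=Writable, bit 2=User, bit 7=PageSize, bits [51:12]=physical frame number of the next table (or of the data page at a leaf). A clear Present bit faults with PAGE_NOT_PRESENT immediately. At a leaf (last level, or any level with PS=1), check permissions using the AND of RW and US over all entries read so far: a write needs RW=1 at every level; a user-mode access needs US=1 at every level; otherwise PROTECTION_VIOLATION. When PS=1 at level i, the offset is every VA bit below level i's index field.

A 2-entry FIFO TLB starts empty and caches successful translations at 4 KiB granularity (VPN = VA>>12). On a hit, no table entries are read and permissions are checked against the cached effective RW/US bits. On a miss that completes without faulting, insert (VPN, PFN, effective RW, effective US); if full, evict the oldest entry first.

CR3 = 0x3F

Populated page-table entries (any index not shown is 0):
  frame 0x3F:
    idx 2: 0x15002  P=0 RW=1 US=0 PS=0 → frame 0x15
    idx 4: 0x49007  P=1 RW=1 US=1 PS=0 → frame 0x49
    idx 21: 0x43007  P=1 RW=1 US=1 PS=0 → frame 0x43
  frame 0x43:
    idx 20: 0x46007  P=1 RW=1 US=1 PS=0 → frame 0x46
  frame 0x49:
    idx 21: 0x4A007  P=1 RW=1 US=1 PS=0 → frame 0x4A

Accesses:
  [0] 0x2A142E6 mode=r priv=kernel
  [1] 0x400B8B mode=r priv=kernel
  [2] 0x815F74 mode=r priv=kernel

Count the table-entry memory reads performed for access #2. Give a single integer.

Walk each access:
#0 VA=0x2A142E6 (r,kernel):
  L0 @0x3F[21] → 0x43007  P=1,RW=1,US=1,PS=0
  L1 @0x43[20] → 0x46007  P=1,RW=1,US=1,PS=0
  ✓ 0x462E6  — 2 lookups
#1 VA=0x400B8B (r,kernel):
  L0 @0x3F[2] → 0x15002  P=0,RW=1,US=0,PS=0
  ✗ PAGE_NOT_PRESENT  [1 reads]
#2 VA=0x815F74 (r,kernel):
  L0 @0x3F[4] → 0x49007  P=1,RW=1,US=1,PS=0
  L1 @0x49[21] → 0x4A007  P=1,RW=1,US=1,PS=0
  ✓ 0x4AF74  — 2 lookups

Entries read for #2: 2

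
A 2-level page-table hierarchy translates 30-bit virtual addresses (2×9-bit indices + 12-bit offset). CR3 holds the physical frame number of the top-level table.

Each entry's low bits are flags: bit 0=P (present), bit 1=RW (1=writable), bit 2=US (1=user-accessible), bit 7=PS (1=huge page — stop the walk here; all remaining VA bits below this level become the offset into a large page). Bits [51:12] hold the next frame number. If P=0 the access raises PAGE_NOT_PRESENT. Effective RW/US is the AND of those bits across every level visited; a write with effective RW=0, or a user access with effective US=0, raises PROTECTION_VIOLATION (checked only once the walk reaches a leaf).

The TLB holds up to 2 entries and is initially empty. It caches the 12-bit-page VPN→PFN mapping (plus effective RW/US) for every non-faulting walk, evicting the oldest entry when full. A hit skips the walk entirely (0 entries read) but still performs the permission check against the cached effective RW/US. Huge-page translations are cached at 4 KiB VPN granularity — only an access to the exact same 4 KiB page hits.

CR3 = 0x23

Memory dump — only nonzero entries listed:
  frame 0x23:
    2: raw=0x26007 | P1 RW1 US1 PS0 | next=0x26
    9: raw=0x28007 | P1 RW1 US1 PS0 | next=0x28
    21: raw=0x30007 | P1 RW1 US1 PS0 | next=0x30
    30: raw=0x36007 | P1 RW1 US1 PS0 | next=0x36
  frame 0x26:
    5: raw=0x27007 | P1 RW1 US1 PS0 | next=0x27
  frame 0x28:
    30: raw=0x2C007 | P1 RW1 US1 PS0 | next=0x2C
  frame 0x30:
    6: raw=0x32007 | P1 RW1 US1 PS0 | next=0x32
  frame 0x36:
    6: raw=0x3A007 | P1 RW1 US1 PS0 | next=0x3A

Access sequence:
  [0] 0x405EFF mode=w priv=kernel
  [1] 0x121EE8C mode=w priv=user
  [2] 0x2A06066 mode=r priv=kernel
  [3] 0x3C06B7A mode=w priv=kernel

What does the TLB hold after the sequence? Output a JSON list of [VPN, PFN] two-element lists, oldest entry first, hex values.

Per-access translation:
#0 VA=0x405EFF (w,kernel):
  L0: frame=0x23 idx=2 entry=0x26007 [P=1 RW=1 US=1 PS=0]
  L1: frame=0x26 idx=5 entry=0x27007 [P=1 RW=1 US=1 PS=0]
  ⇒ phys 0x27EFF  [2 reads]
#1 VA=0x121EE8C (w,user):
  L0: frame=0x23 idx=9 entry=0x28007 [P=1 RW=1 US=1 PS=0]
  L1: frame=0x28 idx=30 entry=0x2C007 [P=1 RW=1 US=1 PS=0]
  ⇒ phys 0x2CE8C  [2 reads]
#2 VA=0x2A06066 (r,kernel):
  L0: frame=0x23 idx=21 entry=0x30007 [P=1 RW=1 US=1 PS=0]
  L1: frame=0x30 idx=6 entry=0x32007 [P=1 RW=1 US=1 PS=0]
  ⇒ phys 0x32066  [2 reads]
#3 VA=0x3C06B7A (w,kernel):
  L0: frame=0x23 idx=30 entry=0x36007 [P=1 RW=1 US=1 PS=0]
  L1: frame=0x36 idx=6 entry=0x3A007 [P=1 RW=1 US=1 PS=0]
  ⇒ phys 0x3AB7A  [2 reads]

TLB: [["0x2A06", "0x32"], ["0x3C06", "0x3A"]]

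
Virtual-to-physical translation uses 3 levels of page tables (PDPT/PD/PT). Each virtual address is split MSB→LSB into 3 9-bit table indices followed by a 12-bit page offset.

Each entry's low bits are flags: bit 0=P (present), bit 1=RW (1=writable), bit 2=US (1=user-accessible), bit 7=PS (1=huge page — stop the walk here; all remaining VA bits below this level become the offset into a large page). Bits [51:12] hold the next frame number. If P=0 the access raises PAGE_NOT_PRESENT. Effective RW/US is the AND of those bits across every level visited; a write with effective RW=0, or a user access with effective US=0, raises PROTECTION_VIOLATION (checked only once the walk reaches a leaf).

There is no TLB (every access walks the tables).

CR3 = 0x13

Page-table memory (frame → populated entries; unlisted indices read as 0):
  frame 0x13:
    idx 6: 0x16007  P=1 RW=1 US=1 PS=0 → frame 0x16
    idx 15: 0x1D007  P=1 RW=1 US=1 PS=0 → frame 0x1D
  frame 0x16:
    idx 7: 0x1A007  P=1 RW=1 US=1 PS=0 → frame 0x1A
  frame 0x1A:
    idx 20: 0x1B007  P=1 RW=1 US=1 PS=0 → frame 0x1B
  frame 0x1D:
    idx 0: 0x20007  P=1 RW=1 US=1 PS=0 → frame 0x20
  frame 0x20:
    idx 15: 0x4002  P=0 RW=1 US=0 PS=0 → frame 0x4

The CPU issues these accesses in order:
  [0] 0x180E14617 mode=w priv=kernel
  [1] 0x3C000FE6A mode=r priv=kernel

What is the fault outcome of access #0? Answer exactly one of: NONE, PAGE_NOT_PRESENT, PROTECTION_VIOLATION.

Per-access translation:
#0 VA=0x180E14617 (w,kernel):
  lvl0: tbl 0x13, slot 6 ⇒ 0x16007 (P1/RW1/US1/PS0)
  lvl1: tbl 0x16, slot 7 ⇒ 0x1A007 (P1/RW1/US1/PS0)
  lvl2: tbl 0x1A, slot 20 ⇒ 0x1B007 (P1/RW1/US1/PS0)
  ✓ 0x1B617  — 3 lookups
#1 VA=0x3C000FE6A (r,kernel):
  lvl0: tbl 0x13, slot 15 ⇒ 0x1D007 (P1/RW1/US1/PS0)
  lvl1: tbl 0x1D, slot 0 ⇒ 0x20007 (P1/RW1/US1/PS0)
  lvl2: tbl 0x20, slot 15 ⇒ 0x4002 (P0/RW1/US0/PS0)
  ⇒ fault: PAGE_NOT_PRESENT  — 3 lookups

Access #0 fault: NONE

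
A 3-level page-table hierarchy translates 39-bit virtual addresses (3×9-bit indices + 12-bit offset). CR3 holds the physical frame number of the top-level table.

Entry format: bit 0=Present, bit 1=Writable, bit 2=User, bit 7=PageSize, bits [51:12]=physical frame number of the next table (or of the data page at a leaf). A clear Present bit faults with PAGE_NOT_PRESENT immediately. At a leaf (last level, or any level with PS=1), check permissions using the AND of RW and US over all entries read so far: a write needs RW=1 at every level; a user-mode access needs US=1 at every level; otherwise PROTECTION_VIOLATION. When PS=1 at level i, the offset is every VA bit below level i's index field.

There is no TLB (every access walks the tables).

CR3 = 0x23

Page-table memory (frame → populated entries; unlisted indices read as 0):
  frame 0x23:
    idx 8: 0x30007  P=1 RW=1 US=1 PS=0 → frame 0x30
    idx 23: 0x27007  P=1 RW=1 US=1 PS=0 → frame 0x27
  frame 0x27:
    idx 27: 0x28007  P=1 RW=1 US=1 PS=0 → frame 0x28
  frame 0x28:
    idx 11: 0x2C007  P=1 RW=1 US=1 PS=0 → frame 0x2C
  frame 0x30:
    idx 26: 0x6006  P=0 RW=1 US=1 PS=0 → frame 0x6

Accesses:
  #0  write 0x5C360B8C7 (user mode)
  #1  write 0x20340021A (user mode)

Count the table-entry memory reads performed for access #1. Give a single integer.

Walk each access:
#0 VA=0x5C360B8C7 (w,user):
  L0: frame=0x23 idx=23 entry=0x27007 [P=1 RW=1 US=1 PS=0]
  L1: frame=0x27 idx=27 entry=0x28007 [P=1 RW=1 US=1 PS=0]
  L2: frame=0x28 idx=11 entry=0x2C007 [P=1 RW=1 US=1 PS=0]
  ⇒ phys 0x2C8C7  [3 reads]
#1 VA=0x20340021A (w,user):
  L0: frame=0x23 idx=8 entry=0x30007 [P=1 RW=1 US=1 PS=0]
  L1: frame=0x30 idx=26 entry=0x6006 [P=0 RW=1 US=1 PS=0]
  ⇒ fault: PAGE_NOT_PRESENT  — 2 lookups

Entries read for #1: 2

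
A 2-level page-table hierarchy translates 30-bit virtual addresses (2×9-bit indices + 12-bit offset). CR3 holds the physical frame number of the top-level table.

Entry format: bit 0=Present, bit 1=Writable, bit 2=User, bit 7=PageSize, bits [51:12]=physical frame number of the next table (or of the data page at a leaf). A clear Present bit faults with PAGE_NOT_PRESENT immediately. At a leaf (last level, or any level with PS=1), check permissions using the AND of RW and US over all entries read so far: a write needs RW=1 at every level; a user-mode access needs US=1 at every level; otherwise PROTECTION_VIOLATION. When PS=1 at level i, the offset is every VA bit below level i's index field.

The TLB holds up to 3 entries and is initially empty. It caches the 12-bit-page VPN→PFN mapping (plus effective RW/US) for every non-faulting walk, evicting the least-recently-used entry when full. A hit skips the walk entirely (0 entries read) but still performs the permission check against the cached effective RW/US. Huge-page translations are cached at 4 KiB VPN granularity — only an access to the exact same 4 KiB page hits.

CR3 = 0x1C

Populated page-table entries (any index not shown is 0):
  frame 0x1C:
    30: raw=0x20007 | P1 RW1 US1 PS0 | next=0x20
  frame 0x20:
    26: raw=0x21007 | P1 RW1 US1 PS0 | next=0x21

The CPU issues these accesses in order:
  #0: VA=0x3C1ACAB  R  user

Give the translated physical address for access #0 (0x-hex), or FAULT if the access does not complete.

Per-access translation:
#0 VA=0x3C1ACAB (r,user):
  L0 @0x1C[30] → 0x20007  P=1,RW=1,US=1,PS=0
  L1 @0x20[26] → 0x21007  P=1,RW=1,US=1,PS=0
  ✓ 0x21CAB  — 2 lookups

Access #0 PA: 0x21CAB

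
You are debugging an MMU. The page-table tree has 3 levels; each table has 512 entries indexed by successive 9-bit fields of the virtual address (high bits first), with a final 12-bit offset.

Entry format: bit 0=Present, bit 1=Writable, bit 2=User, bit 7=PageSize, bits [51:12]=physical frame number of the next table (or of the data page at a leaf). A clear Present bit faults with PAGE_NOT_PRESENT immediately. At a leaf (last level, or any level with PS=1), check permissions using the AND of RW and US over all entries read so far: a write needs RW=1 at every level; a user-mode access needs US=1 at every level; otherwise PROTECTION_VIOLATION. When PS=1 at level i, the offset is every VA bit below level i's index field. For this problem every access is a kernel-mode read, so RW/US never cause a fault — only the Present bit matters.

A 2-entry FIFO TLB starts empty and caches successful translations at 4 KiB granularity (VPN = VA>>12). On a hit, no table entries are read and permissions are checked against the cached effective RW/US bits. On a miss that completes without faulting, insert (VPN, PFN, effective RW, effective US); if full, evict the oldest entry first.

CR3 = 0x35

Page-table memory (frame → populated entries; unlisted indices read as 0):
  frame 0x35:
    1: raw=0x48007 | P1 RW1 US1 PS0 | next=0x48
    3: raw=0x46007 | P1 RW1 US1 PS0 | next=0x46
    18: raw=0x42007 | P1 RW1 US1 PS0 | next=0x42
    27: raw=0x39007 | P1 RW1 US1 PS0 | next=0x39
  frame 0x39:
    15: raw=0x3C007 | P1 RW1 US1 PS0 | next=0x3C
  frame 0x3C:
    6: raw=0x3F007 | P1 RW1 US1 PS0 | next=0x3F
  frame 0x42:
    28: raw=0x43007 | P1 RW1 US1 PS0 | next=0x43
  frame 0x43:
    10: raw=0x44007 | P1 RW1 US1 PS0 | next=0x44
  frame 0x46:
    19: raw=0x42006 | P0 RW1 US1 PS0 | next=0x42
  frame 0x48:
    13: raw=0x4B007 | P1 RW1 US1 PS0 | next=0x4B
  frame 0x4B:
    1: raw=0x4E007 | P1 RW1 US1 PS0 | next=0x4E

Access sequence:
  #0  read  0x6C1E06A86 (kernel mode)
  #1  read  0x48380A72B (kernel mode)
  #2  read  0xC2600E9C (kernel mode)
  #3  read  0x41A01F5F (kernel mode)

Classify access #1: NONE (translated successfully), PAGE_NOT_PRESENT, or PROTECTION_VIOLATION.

Trace:
#0 VA=0x6C1E06A86 (r,kernel):
  L0 @0x35[27] → 0x39007  P=1,RW=1,US=1,PS=0
  L1 @0x39[15] → 0x3C007  P=1,RW=1,US=1,PS=0
  L2 @0x3C[6] → 0x3F007  P=1,RW=1,US=1,PS=0
  ⇒ phys 0x3FA86  [3 reads]
#1 VA=0x48380A72B (r,kernel):
  L0 @0x35[18] → 0x42007  P=1,RW=1,US=1,PS=0
  L1 @0x42[28] → 0x43007  P=1,RW=1,US=1,PS=0
  L2 @0x43[10] → 0x44007  P=1,RW=1,US=1,PS=0
  ⇒ phys 0x4472B  [3 reads]
#2 VA=0xC2600E9C (r,kernel):
  L0 @0x35[3] → 0x46007  P=1,RW=1,US=1,PS=0
  L1 @0x46[19] → 0x42006  P=0,RW=1,US=1,PS=0
  ✗ PAGE_NOT_PRESENT  [2 reads]
#3 VA=0x41A01F5F (r,kernel):
  L0 @0x35[1] → 0x48007  P=1,RW=1,US=1,PS=0
  L1 @0x48[13] → 0x4B007  P=1,RW=1,US=1,PS=0
  L2 @0x4B[1] → 0x4E007  P=1,RW=1,US=1,PS=0
  ⇒ phys 0x4EF5F  [3 reads]

Access #1 fault: NONE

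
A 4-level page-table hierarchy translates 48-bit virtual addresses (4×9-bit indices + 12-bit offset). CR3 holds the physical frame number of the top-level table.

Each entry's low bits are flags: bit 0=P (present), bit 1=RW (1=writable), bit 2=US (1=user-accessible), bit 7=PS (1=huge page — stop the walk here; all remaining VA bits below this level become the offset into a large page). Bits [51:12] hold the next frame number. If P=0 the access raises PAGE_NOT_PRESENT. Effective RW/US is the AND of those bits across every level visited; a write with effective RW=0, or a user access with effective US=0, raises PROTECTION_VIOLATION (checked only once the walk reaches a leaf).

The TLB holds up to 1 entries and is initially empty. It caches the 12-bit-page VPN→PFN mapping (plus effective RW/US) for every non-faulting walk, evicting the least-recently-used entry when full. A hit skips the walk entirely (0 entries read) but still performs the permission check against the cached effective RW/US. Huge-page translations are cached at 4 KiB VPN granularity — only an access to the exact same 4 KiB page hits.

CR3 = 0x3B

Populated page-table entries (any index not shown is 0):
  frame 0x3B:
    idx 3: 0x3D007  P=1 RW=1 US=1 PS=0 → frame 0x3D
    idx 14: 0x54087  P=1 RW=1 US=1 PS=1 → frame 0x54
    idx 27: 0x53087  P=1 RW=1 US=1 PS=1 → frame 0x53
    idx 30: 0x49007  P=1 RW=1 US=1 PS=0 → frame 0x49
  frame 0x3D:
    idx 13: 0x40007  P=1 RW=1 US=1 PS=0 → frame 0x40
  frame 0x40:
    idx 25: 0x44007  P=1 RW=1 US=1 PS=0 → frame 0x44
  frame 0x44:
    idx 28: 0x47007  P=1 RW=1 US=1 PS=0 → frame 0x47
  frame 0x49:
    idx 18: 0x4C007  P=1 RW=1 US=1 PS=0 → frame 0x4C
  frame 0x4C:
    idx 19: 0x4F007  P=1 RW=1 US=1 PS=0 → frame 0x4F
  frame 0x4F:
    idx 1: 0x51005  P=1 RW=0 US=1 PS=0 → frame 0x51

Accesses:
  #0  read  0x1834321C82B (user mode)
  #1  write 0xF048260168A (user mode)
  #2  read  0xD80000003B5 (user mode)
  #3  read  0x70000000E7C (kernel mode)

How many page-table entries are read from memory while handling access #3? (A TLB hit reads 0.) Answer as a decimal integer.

Trace:
#0 VA=0x1834321C82B (r,user):
  [0] read 0x3B idx=3: raw=0x3D007 flags P=1 W=1 U=1 S=0
  [1] read 0x3D idx=13: raw=0x40007 flags P=1 W=1 U=1 S=0
  [2] read 0x40 idx=25: raw=0x44007 flags P=1 W=1 U=1 S=0
  [3] read 0x44 idx=28: raw=0x47007 flags P=1 W=1 U=1 S=0
  → PA=0x4782B  (4 entries read)
#1 VA=0xF048260168A (w,user):
  [0] read 0x3B idx=30: raw=0x49007 flags P=1 W=1 U=1 S=0
  [1] read 0x49 idx=18: raw=0x4C007 flags P=1 W=1 U=1 S=0
  [2] read 0x4C idx=19: raw=0x4F007 flags P=1 W=1 U=1 S=0
  [3] read 0x4F idx=1: raw=0x51005 flags P=1 W=0 U=1 S=0
  → PROTECTION_VIOLATION  (4 entries read)
#2 VA=0xD80000003B5 (r,user):
  [0] read 0x3B idx=27: raw=0x53087 flags P=1 W=1 U=1 S=1
  → PA=0x533B5 (huge @L0)  (1 entries read)
#3 VA=0x70000000E7C (r,kernel):
  [0] read 0x3B idx=14: raw=0x54087 flags P=1 W=1 U=1 S=1
  → PA=0x54E7C (huge @L0)  (1 entries read)

Entries read for #3: 1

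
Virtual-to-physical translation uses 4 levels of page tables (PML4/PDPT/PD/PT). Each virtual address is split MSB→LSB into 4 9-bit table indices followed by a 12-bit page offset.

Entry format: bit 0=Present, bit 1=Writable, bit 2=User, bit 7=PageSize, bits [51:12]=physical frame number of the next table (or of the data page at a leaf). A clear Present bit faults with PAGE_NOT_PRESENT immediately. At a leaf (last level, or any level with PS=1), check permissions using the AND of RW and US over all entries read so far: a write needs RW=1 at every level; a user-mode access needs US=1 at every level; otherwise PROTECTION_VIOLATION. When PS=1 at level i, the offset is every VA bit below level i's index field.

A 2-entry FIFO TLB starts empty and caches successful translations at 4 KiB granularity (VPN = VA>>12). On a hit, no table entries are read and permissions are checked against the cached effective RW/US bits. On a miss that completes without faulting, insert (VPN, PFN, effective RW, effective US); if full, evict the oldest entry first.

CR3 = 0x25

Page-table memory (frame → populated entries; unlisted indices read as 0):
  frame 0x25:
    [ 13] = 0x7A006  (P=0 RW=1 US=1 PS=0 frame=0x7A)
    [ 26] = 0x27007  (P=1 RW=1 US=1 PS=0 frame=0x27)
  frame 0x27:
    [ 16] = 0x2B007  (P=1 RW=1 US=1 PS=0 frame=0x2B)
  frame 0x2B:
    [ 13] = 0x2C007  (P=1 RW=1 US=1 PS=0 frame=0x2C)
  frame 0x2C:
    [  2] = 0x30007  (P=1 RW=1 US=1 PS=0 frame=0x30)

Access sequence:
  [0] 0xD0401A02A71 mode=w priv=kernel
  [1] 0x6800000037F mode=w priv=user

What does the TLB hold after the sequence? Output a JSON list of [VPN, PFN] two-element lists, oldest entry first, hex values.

Per-access translation:
#0 VA=0xD0401A02A71 (w,kernel):
  L0: frame=0x25 idx=26 entry=0x27007 [P=1 RW=1 US=1 PS=0]
  L1: frame=0x27 idx=16 entry=0x2B007 [P=1 RW=1 US=1 PS=0]
  L2: frame=0x2B idx=13 entry=0x2C007 [P=1 RW=1 US=1 PS=0]
  L3: frame=0x2C idx=2 entry=0x30007 [P=1 RW=1 US=1 PS=0]
  ✓ 0x30A71  — 4 lookups
#1 VA=0x6800000037F (w,user):
  L0: frame=0x25 idx=13 entry=0x7A006 [P=0 RW=1 US=1 PS=0]
  → PAGE_NOT_PRESENT  (1 entries read)

TLB: [["0xD0401A02", "0x30"]]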